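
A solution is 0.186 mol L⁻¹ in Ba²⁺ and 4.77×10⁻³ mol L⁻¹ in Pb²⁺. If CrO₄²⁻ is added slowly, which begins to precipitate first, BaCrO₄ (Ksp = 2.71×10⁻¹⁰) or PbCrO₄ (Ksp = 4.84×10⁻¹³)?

A salt starts to precipitate once the ion product Q reaches its Ksp.
For BaCrO₄: [CrO₄²⁻] = (Ksp/[Ba²⁺]) = 1.46×10⁻⁹ mol L⁻¹
For PbCrO₄: [CrO₄²⁻] = (Ksp/[Pb²⁺]) = 1.01×10⁻¹⁰ mol L⁻¹
PbCrO₄ requires the lower [CrO₄²⁻], so it precipitates first.

PbCrO₄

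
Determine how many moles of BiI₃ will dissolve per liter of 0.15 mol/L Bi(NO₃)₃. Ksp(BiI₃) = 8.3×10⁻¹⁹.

BiI₃(s) ⇌ Bi³⁺(aq) + 3 I⁻(aq)
With Bi³⁺ already at 0.15 mol/L and s small, take [Bi³⁺] ≈ 0.15 mol/L and [I⁻] = 3s.
Ksp = [Bi³⁺][I⁻]^3 = (0.15)(3s)^3
(3s)^3 = 8.3×10⁻¹⁹ / (0.15) = 5.5×10⁻¹⁸
s = 5.9×10⁻⁷ mol/L

5.9×10⁻⁷ M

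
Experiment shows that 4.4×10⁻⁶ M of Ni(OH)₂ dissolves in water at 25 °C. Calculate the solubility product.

Ni(OH)₂(s) ⇌ Ni²⁺(aq) + 2 OH⁻(aq)
If s mol/L of Ni(OH)₂ dissolves, [Ni²⁺] = s and [OH⁻] = 2s.
Ksp = [Ni²⁺][OH⁻]^2 = s · (2s)^2 = 4s^3
Ksp = 4 × (4.4×10⁻⁶)^3 = 3.4×10⁻¹⁶

Ksp = 3.4×10⁻¹⁶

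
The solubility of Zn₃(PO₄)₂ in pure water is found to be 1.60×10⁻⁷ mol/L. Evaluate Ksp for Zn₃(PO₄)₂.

Zn₃(PO₄)₂(s) ⇌ 3 Zn²⁺(aq) + 2 PO₄³⁻(aq)
With molar solubility s: [Zn²⁺] = 3s, [PO₄³⁻] = 2s.
Ksp = [Zn²⁺]^3[PO₄³⁻]^2 = (3s)^3 · (2s)^2 = 108s^5
Ksp = 108 × (1.60×10⁻⁷)^5 = 1.13×10⁻³²

Ksp = 1.13×10⁻³²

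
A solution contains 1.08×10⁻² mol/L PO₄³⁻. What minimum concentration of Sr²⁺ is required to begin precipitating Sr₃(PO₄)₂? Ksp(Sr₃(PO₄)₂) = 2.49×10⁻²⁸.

A salt starts to precipitate once the ion product Q reaches its Ksp.
Sr₃(PO₄)₂(s) ⇌ 3 Sr²⁺(aq) + 2 PO₄³⁻(aq)
Ksp = [Sr²⁺]^3[PO₄³⁻]^2 = [Sr²⁺]^3(1.08×10⁻²)^2
[Sr²⁺]^3 = 2.49×10⁻²⁸ / (1.08×10⁻²)^2 = 2.13×10⁻²⁴
[Sr²⁺] = 1.29×10⁻⁸ mol/L

1.29×10⁻⁸ M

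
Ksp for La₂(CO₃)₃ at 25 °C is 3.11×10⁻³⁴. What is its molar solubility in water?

7.80×10⁻⁸ M

La₂(CO₃)₃(s) ⇌ 2 La³⁺(aq) + 3 CO₃²⁻(aq)
Let s be the molar solubility. Then [La³⁺] = 2s and [CO₃²⁻] = 3s.
Ksp = [La³⁺]^2[CO₃²⁻]^3 = (2s)^2 · (3s)^3 = 108s^5
108s^5 = 3.11×10⁻³⁴  ⇒  s^5 = 2.88×10⁻³⁶
s = 7.80×10⁻⁸ mol L⁻¹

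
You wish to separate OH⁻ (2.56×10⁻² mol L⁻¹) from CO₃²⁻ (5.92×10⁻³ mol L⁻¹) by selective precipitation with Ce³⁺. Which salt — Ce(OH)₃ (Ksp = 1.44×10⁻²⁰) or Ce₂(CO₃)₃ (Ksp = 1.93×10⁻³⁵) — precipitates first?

The threshold for precipitation is Q = Ksp.
For Ce(OH)₃: [Ce³⁺] = (Ksp/[OH⁻]^3) = 8.58×10⁻¹⁶ mol L⁻¹
For Ce₂(CO₃)₃: [Ce³⁺] = (Ksp/[CO₃²⁻]^3)^(1/2) = 9.64×10⁻¹⁵ mol L⁻¹
Since Ce(OH)₃ needs less Ce³⁺ to reach saturation, it precipitates first.

Ce(OH)₃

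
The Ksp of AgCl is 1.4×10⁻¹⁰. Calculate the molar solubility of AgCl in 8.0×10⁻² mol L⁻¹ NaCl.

AgCl(s) ⇌ Ag⁺(aq) + Cl⁻(aq)
Cl⁻ is already present at 8.0×10⁻² mol L⁻¹. If s mol/L of AgCl dissolves, [Ag⁺] = s while [Cl⁻] ≈ 8.0×10⁻² mol L⁻¹.
Ksp = [Ag⁺][Cl⁻] = s(8.0×10⁻²)
s = 1.4×10⁻¹⁰ / (8.0×10⁻²) = 1.8×10⁻⁹
s = 1.8×10⁻⁹ mol L⁻¹

1.8×10⁻⁹ M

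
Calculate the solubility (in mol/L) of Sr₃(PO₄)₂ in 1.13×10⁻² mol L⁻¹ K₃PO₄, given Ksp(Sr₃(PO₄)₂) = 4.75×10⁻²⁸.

Sr₃(PO₄)₂(s) ⇌ 3 Sr²⁺(aq) + 2 PO₄³⁻(aq)
The solution already contains PO₄³⁻ at 1.13×10⁻² mol L⁻¹. Let s be the molar solubility of Sr₃(PO₄)₂.
[PO₄³⁻] ≈ 1.13×10⁻² mol L⁻¹ (common ion dominates); [Sr²⁺] = 3s.
Ksp = [Sr²⁺]^3[PO₄³⁻]^2 = (3s)^3(1.13×10⁻²)^2
(3s)^3 = 4.75×10⁻²⁸ / (1.13×10⁻²)^2 = 3.72×10⁻²⁴
s = 5.16×10⁻⁹ mol L⁻¹

5.16×10⁻⁹ M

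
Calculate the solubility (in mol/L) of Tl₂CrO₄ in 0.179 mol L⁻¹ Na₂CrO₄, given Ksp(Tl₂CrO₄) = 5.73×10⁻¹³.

Tl₂CrO₄(s) ⇌ 2 Tl⁺(aq) + CrO₄²⁻(aq)
With CrO₄²⁻ already at 0.179 mol L⁻¹ and s small, take [CrO₄²⁻] ≈ 0.179 mol L⁻¹ and [Tl⁺] = 2s.
Ksp = [Tl⁺]^2[CrO₄²⁻] = (2s)^2(0.179)
(2s)^2 = 5.73×10⁻¹³ / (0.179) = 3.20×10⁻¹²
s = 8.95×10⁻⁷ mol L⁻¹

8.95×10⁻⁷ M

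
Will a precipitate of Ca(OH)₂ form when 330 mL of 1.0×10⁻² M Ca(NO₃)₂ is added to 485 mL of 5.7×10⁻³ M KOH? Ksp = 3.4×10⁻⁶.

Total volume after mixing = 330 + 485 = 815 mL.
[Ca²⁺] = (1.0×10⁻²)(330)/815 = 4.0×10⁻³ M
[OH⁻] = (5.7×10⁻³)(485)/815 = 3.4×10⁻³ M
Q = [Ca²⁺][OH⁻]^2 = 4.7×10⁻⁸
Q < Ksp (4.7×10⁻⁸ vs 3.4×10⁻⁶); the solution remains unsaturated and no precipitate forms.

No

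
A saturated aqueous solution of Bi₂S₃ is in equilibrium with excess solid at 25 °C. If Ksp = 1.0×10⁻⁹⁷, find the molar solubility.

1.6×10⁻²⁰ M

Bi₂S₃(s) ⇌ 2 Bi³⁺(aq) + 3 S²⁻(aq)
If s mol/L of Bi₂S₃ dissolves, [Bi³⁺] = 2s and [S²⁻] = 3s.
Ksp = [Bi³⁺]^2[S²⁻]^3 = (2s)^2 · (3s)^3 = 108s^5
108s^5 = 1.0×10⁻⁹⁷  ⇒  s^5 = 9.3×10⁻¹⁰⁰
Taking the 5th root, s = 1.6×10⁻²⁰ mol L⁻¹.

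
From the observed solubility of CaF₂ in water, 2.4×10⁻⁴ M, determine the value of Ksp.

CaF₂(s) ⇌ Ca²⁺(aq) + 2 F⁻(aq)
Let s be the molar solubility. Then [Ca²⁺] = s and [F⁻] = 2s.
Ksp = [Ca²⁺][F⁻]^2 = s · (2s)^2 = 4s^3
Ksp = 4 × (2.4×10⁻⁴)^3 = 5.5×10⁻¹¹

Ksp = 5.5×10⁻¹¹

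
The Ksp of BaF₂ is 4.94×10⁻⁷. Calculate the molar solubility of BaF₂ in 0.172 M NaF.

1.67×10⁻⁵ M

BaF₂(s) ⇌ Ba²⁺(aq) + 2 F⁻(aq)
With F⁻ already at 0.172 M and s small, take [F⁻] ≈ 0.172 M and [Ba²⁺] = s.
Ksp = [Ba²⁺][F⁻]^2 = s(0.172)^2
s = 4.94×10⁻⁷ / (0.172)^2 = 1.67×10⁻⁵
s = 1.67×10⁻⁵ M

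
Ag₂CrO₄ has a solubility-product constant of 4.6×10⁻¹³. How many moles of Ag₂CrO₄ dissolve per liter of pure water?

Ag₂CrO₄(s) ⇌ 2 Ag⁺(aq) + CrO₄²⁻(aq)
Call the molar solubility s, so that [Ag⁺] = 2s and [CrO₄²⁻] = s.
Ksp = [Ag⁺]^2[CrO₄²⁻] = (2s)^2 · s = 4s^3
4s^3 = 4.6×10⁻¹³  ⇒  s^3 = 1.2×10⁻¹³
s = (1.2×10⁻¹³)^(1/3) = 4.9×10⁻⁵ mol L⁻¹

4.9×10⁻⁵ M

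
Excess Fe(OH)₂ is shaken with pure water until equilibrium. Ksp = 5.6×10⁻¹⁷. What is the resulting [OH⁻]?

4.8×10⁻⁶ M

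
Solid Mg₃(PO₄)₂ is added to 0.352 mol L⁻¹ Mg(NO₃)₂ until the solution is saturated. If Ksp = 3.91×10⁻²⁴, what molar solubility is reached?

Mg₃(PO₄)₂(s) ⇌ 3 Mg²⁺(aq) + 2 PO₄³⁻(aq)
Mg²⁺ is already present at 0.352 mol L⁻¹. If s mol/L of Mg₃(PO₄)₂ dissolves, [PO₄³⁻] = 2s while [Mg²⁺] ≈ 0.352 mol L⁻¹.
Ksp = [Mg²⁺]^3[PO₄³⁻]^2 = (0.352)^3(2s)^2
(2s)^2 = 3.91×10⁻²⁴ / (0.352)^3 = 8.96×10⁻²³
s = 4.73×10⁻¹² mol L⁻¹

4.73×10⁻¹² M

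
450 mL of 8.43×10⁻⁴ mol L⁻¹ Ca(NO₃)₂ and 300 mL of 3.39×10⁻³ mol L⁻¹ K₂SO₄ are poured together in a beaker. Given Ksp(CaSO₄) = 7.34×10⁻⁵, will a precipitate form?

Total volume after mixing = 450 + 300 = 750 mL.
[Ca²⁺] = (8.43×10⁻⁴)(450)/750 = 5.06×10⁻⁴ mol L⁻¹
[SO₄²⁻] = (3.39×10⁻³)(300)/750 = 1.36×10⁻³ mol L⁻¹
Q = [Ca²⁺][SO₄²⁻] = 6.86×10⁻⁷
Q < Ksp (6.86×10⁻⁷ vs 7.34×10⁻⁵); the solution remains unsaturated and no precipitate forms.

No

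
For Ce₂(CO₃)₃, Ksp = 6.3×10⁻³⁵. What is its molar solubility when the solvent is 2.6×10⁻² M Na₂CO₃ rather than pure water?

Ce₂(CO₃)₃(s) ⇌ 2 Ce³⁺(aq) + 3 CO₃²⁻(aq)
With CO₃²⁻ already at 2.6×10⁻² M and s small, take [CO₃²⁻] ≈ 2.6×10⁻² M and [Ce³⁺] = 2s.
Ksp = [Ce³⁺]^2[CO₃²⁻]^3 = (2s)^2(2.6×10⁻²)^3
(2s)^2 = 6.3×10⁻³⁵ / (2.6×10⁻²)^3 = 3.6×10⁻³⁰
s = 9.5×10⁻¹⁶ M

9.5×10⁻¹⁶ M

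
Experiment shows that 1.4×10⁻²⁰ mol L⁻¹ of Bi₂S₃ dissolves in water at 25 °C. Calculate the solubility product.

Ksp = 5.8×10⁻⁹⁸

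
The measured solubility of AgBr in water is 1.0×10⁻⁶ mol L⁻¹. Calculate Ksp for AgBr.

AgBr(s) ⇌ Ag⁺(aq) + Br⁻(aq)
If s mol/L of AgBr dissolves, [Ag⁺] = s and [Br⁻] = s.
Ksp = [Ag⁺][Br⁻] = s · s = s^2
Ksp = (1.0×10⁻⁶)^2 = 1.0×10⁻¹²

Ksp = 1.0×10⁻¹²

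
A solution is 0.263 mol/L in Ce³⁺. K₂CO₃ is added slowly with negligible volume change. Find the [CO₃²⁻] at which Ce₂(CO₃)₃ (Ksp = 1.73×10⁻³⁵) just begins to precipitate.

6.30×10⁻¹² M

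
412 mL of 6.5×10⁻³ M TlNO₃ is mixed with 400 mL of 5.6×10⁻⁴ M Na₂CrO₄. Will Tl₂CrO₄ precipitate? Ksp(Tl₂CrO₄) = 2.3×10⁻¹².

Yes

Total volume after mixing = 412 + 400 = 812 mL.
[Tl⁺] = (6.5×10⁻³)(412)/812 = 3.3×10⁻³ M
[CrO₄²⁻] = (5.6×10⁻⁴)(400)/812 = 2.8×10⁻⁴ M
Q = [Tl⁺]^2[CrO₄²⁻] = 3.0×10⁻⁹
Q = 3.0×10⁻⁹ > Ksp = 2.3×10⁻¹², so the solution is supersaturated and Tl₂CrO₄ precipitates.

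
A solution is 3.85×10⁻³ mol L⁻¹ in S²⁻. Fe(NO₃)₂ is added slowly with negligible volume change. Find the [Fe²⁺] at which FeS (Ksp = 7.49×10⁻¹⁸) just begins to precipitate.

1.95×10⁻¹⁵ M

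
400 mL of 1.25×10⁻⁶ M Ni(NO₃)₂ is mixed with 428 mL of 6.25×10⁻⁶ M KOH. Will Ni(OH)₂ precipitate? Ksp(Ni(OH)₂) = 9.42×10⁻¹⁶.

No

After mixing, V = 400 mL + 428 mL = 828 mL.
[Ni²⁺] = (1.25×10⁻⁶)(400)/828 = 6.04×10⁻⁷ M
[OH⁻] = (6.25×10⁻⁶)(428)/828 = 3.23×10⁻⁶ M
Q = [Ni²⁺][OH⁻]^2 = 6.30×10⁻¹⁸
Q < Ksp (6.30×10⁻¹⁸ vs 9.42×10⁻¹⁶); the solution remains unsaturated and no precipitate forms.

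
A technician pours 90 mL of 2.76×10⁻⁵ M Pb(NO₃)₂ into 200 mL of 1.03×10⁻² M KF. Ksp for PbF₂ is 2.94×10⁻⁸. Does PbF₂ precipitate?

Total volume after mixing = 90 + 200 = 290 mL.
[Pb²⁺] = (2.76×10⁻⁵)(90)/290 = 8.57×10⁻⁶ M
[F⁻] = (1.03×10⁻²)(200)/290 = 7.10×10⁻³ M
Q = [Pb²⁺][F⁻]^2 = 4.32×10⁻¹⁰
Q < Ksp (4.32×10⁻¹⁰ vs 2.94×10⁻⁸); the solution remains unsaturated and no precipitate forms.

No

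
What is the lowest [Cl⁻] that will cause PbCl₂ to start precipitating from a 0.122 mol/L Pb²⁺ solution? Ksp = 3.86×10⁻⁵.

1.78×10⁻² M

Precipitation of each salt begins when its ion product equals Ksp.
PbCl₂(s) ⇌ Pb²⁺(aq) + 2 Cl⁻(aq)
Ksp = [Pb²⁺][Cl⁻]^2 = [Cl⁻]^2(0.122)
[Cl⁻]^2 = 3.86×10⁻⁵ / (0.122) = 3.16×10⁻⁴
[Cl⁻] = 1.78×10⁻² mol/L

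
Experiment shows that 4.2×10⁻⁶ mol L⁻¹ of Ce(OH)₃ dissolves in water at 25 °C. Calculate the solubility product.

Ksp = 8.4×10⁻²¹

Ce(OH)₃(s) ⇌ Ce³⁺(aq) + 3 OH⁻(aq)
Call the molar solubility s, so that [Ce³⁺] = s and [OH⁻] = 3s.
Ksp = [Ce³⁺][OH⁻]^3 = s · (3s)^3 = 27s^4
Ksp = 27 × (4.2×10⁻⁶)^4 = 8.4×10⁻²¹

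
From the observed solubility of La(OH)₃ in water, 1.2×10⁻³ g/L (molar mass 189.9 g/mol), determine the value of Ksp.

Ksp = 4.3×10⁻²⁰

s = (1.2×10⁻³ g L⁻¹)/(189.9 g mol⁻¹) = 6.319×10⁻⁶ M
La(OH)₃(s) ⇌ La³⁺(aq) + 3 OH⁻(aq)
If s mol/L of La(OH)₃ dissolves, [La³⁺] = s and [OH⁻] = 3s.
Ksp = [La³⁺][OH⁻]^3 = s · (3s)^3 = 27s^4
Ksp = 27 × (6.319×10⁻⁶)^4 = 4.3×10⁻²⁰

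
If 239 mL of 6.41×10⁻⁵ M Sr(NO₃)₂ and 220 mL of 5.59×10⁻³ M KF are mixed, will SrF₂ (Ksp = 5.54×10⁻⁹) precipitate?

No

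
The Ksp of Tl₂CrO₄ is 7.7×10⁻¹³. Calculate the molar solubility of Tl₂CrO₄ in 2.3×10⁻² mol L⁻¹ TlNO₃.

1.5×10⁻⁹ M

Tl₂CrO₄(s) ⇌ 2 Tl⁺(aq) + CrO₄²⁻(aq)
With Tl⁺ already at 2.3×10⁻² mol L⁻¹ and s small, take [Tl⁺] ≈ 2.3×10⁻² mol L⁻¹ and [CrO₄²⁻] = s.
Ksp = [Tl⁺]^2[CrO₄²⁻] = (2.3×10⁻²)^2s
s = 7.7×10⁻¹³ / (2.3×10⁻²)^2 = 1.5×10⁻⁹
s = 1.5×10⁻⁹ mol L⁻¹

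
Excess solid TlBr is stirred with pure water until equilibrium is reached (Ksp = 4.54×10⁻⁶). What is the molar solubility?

2.13×10⁻³ M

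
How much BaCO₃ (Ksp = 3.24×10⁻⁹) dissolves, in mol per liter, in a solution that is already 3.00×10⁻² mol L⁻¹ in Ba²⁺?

1.08×10⁻⁷ M

BaCO₃(s) ⇌ Ba²⁺(aq) + CO₃²⁻(aq)
The solution already contains Ba²⁺ at 3.00×10⁻² mol L⁻¹. Let s be the molar solubility of BaCO₃.
[Ba²⁺] ≈ 3.00×10⁻² mol L⁻¹ (common ion dominates); [CO₃²⁻] = s.
Ksp = [Ba²⁺][CO₃²⁻] = (3.00×10⁻²)s
s = 3.24×10⁻⁹ / (3.00×10⁻²) = 1.08×10⁻⁷
s = 1.08×10⁻⁷ mol L⁻¹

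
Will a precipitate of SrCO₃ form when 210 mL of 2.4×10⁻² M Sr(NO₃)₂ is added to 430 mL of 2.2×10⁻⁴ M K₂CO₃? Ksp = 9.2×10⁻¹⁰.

After mixing, V = 210 mL + 430 mL = 640 mL.
[Sr²⁺] = (2.4×10⁻²)(210)/640 = 7.9×10⁻³ M
[CO₃²⁻] = (2.2×10⁻⁴)(430)/640 = 1.5×10⁻⁴ M
Q = [Sr²⁺][CO₃²⁻] = 1.2×10⁻⁶
Q = 1.2×10⁻⁶ > Ksp = 9.2×10⁻¹⁰, so the solution is supersaturated and SrCO₃ precipitates.

Yes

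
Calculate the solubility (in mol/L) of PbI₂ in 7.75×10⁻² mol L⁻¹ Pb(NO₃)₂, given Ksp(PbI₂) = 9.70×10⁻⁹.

PbI₂(s) ⇌ Pb²⁺(aq) + 2 I⁻(aq)
The solution already contains Pb²⁺ at 7.75×10⁻² mol L⁻¹. Let s be the molar solubility of PbI₂.
[Pb²⁺] ≈ 7.75×10⁻² mol L⁻¹ (common ion dominates); [I⁻] = 2s.
Ksp = [Pb²⁺][I⁻]^2 = (7.75×10⁻²)(2s)^2
(2s)^2 = 9.70×10⁻⁹ / (7.75×10⁻²) = 1.25×10⁻⁷
s = 1.77×10⁻⁴ mol L⁻¹

1.77×10⁻⁴ M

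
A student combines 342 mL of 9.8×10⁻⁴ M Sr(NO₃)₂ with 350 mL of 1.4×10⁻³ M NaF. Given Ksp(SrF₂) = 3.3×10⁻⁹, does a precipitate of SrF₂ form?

No

The combined volume is 692 mL.
[Sr²⁺] = (9.8×10⁻⁴)(342)/692 = 4.8×10⁻⁴ M
[F⁻] = (1.4×10⁻³)(350)/692 = 7.1×10⁻⁴ M
Q = [Sr²⁺][F⁻]^2 = 2.4×10⁻¹⁰
Q < Ksp (2.4×10⁻¹⁰ vs 3.3×10⁻⁹); the solution remains unsaturated and no precipitate forms.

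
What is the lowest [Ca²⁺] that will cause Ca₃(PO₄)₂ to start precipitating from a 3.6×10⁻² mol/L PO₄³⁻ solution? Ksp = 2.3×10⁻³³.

Precipitation begins when Q = Ksp.
Ca₃(PO₄)₂(s) ⇌ 3 Ca²⁺(aq) + 2 PO₄³⁻(aq)
Ksp = [Ca²⁺]^3[PO₄³⁻]^2 = [Ca²⁺]^3(3.6×10⁻²)^2
[Ca²⁺]^3 = 2.3×10⁻³³ / (3.6×10⁻²)^2 = 1.8×10⁻³⁰
[Ca²⁺] = 1.2×10⁻¹⁰ mol/L

1.2×10⁻¹⁰ M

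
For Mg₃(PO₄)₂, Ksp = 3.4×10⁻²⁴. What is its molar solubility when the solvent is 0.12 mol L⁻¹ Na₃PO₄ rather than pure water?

Mg₃(PO₄)₂(s) ⇌ 3 Mg²⁺(aq) + 2 PO₄³⁻(aq)
With PO₄³⁻ already at 0.12 mol L⁻¹ and s small, take [PO₄³⁻] ≈ 0.12 mol L⁻¹ and [Mg²⁺] = 3s.
Ksp = [Mg²⁺]^3[PO₄³⁻]^2 = (3s)^3(0.12)^2
(3s)^3 = 3.4×10⁻²⁴ / (0.12)^2 = 2.4×10⁻²²
s = 2.1×10⁻⁸ mol L⁻¹

2.1×10⁻⁸ M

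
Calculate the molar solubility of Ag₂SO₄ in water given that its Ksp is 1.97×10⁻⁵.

Ag₂SO₄(s) ⇌ 2 Ag⁺(aq) + SO₄²⁻(aq)
For each mole of Ag₂SO₄ that dissolves per liter, [Ag⁺] = 2s and [SO₄²⁻] = s; let s denote this solubility.
Ksp = [Ag⁺]^2[SO₄²⁻] = (2s)^2 · s = 4s^3
4s^3 = 1.97×10⁻⁵  ⇒  s^3 = 4.93×10⁻⁶
s = (4.93×10⁻⁶)^(1/3) = 1.70×10⁻² mol/L

1.70×10⁻² M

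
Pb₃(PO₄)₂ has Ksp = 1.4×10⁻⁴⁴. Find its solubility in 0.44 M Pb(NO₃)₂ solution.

Pb₃(PO₄)₂(s) ⇌ 3 Pb²⁺(aq) + 2 PO₄³⁻(aq)
With Pb²⁺ already at 0.44 M and s small, take [Pb²⁺] ≈ 0.44 M and [PO₄³⁻] = 2s.
Ksp = [Pb²⁺]^3[PO₄³⁻]^2 = (0.44)^3(2s)^2
(2s)^2 = 1.4×10⁻⁴⁴ / (0.44)^3 = 1.6×10⁻⁴³
s = 2.0×10⁻²² M

2.0×10⁻²² M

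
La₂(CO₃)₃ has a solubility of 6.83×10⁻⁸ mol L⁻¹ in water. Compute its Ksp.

Ksp = 1.61×10⁻³⁴

La₂(CO₃)₃(s) ⇌ 2 La³⁺(aq) + 3 CO₃²⁻(aq)
Let s be the molar solubility. Then [La³⁺] = 2s and [CO₃²⁻] = 3s.
Ksp = [La³⁺]^2[CO₃²⁻]^3 = (2s)^2 · (3s)^3 = 108s^5
Ksp = 108 × (6.83×10⁻⁸)^5 = 1.61×10⁻³⁴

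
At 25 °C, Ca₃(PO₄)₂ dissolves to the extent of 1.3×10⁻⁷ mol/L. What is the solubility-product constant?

Ca₃(PO₄)₂(s) ⇌ 3 Ca²⁺(aq) + 2 PO₄³⁻(aq)
Call the molar solubility s, so that [Ca²⁺] = 3s and [PO₄³⁻] = 2s.
Ksp = [Ca²⁺]^3[PO₄³⁻]^2 = (3s)^3 · (2s)^2 = 108s^5
Ksp = 108 × (1.3×10⁻⁷)^5 = 4.0×10⁻³³

Ksp = 4.0×10⁻³³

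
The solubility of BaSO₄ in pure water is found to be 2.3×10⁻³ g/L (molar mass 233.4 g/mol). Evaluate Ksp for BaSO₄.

s = (2.3×10⁻³ g L⁻¹)/(233.4 g mol⁻¹) = 9.854×10⁻⁶ M
BaSO₄(s) ⇌ Ba²⁺(aq) + SO₄²⁻(aq)
If s mol/L of BaSO₄ dissolves, [Ba²⁺] = s and [SO₄²⁻] = s.
Ksp = [Ba²⁺][SO₄²⁻] = s · s = s^2
Ksp = (9.854×10⁻⁶)^2 = 9.7×10⁻¹¹

Ksp = 9.7×10⁻¹¹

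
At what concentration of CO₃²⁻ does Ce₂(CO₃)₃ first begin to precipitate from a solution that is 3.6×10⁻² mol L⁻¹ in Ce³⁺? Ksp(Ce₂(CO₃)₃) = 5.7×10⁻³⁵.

3.5×10⁻¹¹ M

Precipitation of each salt begins when its ion product equals Ksp.
Ce₂(CO₃)₃(s) ⇌ 2 Ce³⁺(aq) + 3 CO₃²⁻(aq)
Ksp = [Ce³⁺]^2[CO₃²⁻]^3 = [CO₃²⁻]^3(3.6×10⁻²)^2
[CO₃²⁻]^3 = 5.7×10⁻³⁵ / (3.6×10⁻²)^2 = 4.4×10⁻³²
[CO₃²⁻] = 3.5×10⁻¹¹ mol L⁻¹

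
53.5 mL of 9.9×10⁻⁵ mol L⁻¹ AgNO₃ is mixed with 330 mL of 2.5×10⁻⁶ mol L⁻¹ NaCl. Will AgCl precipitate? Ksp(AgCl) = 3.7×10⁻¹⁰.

No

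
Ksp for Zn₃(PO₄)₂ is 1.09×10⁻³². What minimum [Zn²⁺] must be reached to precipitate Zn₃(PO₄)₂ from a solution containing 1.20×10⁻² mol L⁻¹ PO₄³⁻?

A salt starts to precipitate once the ion product Q reaches its Ksp.
Zn₃(PO₄)₂(s) ⇌ 3 Zn²⁺(aq) + 2 PO₄³⁻(aq)
Ksp = [Zn²⁺]^3[PO₄³⁻]^2 = [Zn²⁺]^3(1.20×10⁻²)^2
[Zn²⁺]^3 = 1.09×10⁻³² / (1.20×10⁻²)^2 = 7.57×10⁻²⁹
[Zn²⁺] = 4.23×10⁻¹⁰ mol L⁻¹

4.23×10⁻¹⁰ M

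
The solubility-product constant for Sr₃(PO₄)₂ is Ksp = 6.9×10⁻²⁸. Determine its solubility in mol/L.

1.4×10⁻⁶ M

Sr₃(PO₄)₂(s) ⇌ 3 Sr²⁺(aq) + 2 PO₄³⁻(aq)
Let s be the molar solubility. Then [Sr²⁺] = 3s and [PO₄³⁻] = 2s.
Ksp = [Sr²⁺]^3[PO₄³⁻]^2 = (3s)^3 · (2s)^2 = 108s^5
108s^5 = 6.9×10⁻²⁸  ⇒  s^5 = 6.4×10⁻³⁰
s = (6.4×10⁻³⁰)^(1/5) = 1.4×10⁻⁶ M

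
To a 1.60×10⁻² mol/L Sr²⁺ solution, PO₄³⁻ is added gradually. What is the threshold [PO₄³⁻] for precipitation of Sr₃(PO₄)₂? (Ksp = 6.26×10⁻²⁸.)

1.24×10⁻¹¹ M

Each salt precipitates once Q = Ksp for that salt.
Sr₃(PO₄)₂(s) ⇌ 3 Sr²⁺(aq) + 2 PO₄³⁻(aq)
Ksp = [Sr²⁺]^3[PO₄³⁻]^2 = [PO₄³⁻]^2(1.60×10⁻²)^3
[PO₄³⁻]^2 = 6.26×10⁻²⁸ / (1.60×10⁻²)^3 = 1.53×10⁻²²
[PO₄³⁻] = 1.24×10⁻¹¹ mol/L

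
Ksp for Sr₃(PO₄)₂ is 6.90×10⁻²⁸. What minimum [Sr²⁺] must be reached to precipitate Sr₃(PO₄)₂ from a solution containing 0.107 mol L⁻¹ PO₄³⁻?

3.92×10⁻⁹ M

Precipitation of each salt begins when its ion product equals Ksp.
Sr₃(PO₄)₂(s) ⇌ 3 Sr²⁺(aq) + 2 PO₄³⁻(aq)
Ksp = [Sr²⁺]^3[PO₄³⁻]^2 = [Sr²⁺]^3(0.107)^2
[Sr²⁺]^3 = 6.90×10⁻²⁸ / (0.107)^2 = 6.03×10⁻²⁶
[Sr²⁺] = 3.92×10⁻⁹ mol L⁻¹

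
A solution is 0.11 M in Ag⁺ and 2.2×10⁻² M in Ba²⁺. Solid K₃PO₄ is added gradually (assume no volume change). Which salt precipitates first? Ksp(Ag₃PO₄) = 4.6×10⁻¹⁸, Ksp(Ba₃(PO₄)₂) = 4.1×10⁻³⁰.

Precipitation of each salt begins when its ion product equals Ksp.
For Ag₃PO₄: [PO₄³⁻] = (Ksp/[Ag⁺]^3) = 3.5×10⁻¹⁵ M
For Ba₃(PO₄)₂: [PO₄³⁻] = (Ksp/[Ba²⁺]^3)^(1/2) = 6.2×10⁻¹³ M
Ag₃PO₄ requires the lower [PO₄³⁻], so it precipitates first.

Ag₃PO₄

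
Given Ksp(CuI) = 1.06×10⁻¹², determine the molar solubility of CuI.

1.03×10⁻⁶ M

CuI(s) ⇌ Cu⁺(aq) + I⁻(aq)
For each mole of CuI that dissolves per liter, [Cu⁺] = s and [I⁻] = s; let s denote this solubility.
Ksp = [Cu⁺][I⁻] = s · s = s^2
s^2 = 1.06×10⁻¹²
Taking the 2nd root, s = 1.03×10⁻⁶ M.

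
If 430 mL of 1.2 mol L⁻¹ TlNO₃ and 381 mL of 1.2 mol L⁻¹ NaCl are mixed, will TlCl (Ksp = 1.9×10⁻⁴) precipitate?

Yes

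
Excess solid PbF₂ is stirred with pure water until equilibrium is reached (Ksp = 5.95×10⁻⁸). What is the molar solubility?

2.46×10⁻³ M

PbF₂(s) ⇌ Pb²⁺(aq) + 2 F⁻(aq)
For each mole of PbF₂ that dissolves per liter, [Pb²⁺] = s and [F⁻] = 2s; let s denote this solubility.
Ksp = [Pb²⁺][F⁻]^2 = s · (2s)^2 = 4s^3
4s^3 = 5.95×10⁻⁸  ⇒  s^3 = 1.49×10⁻⁸
Taking the 3rd root, s = 2.46×10⁻³ mol/L.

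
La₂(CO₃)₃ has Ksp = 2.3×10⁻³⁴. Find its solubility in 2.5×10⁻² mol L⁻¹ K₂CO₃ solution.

1.9×10⁻¹⁵ M

La₂(CO₃)₃(s) ⇌ 2 La³⁺(aq) + 3 CO₃²⁻(aq)
Let s be the solubility of La₂(CO₃)₃ here. The common ion gives [CO₃²⁻] ≈ 2.5×10⁻² mol L⁻¹, and [La³⁺] = 2s.
Ksp = [La³⁺]^2[CO₃²⁻]^3 = (2s)^2(2.5×10⁻²)^3
(2s)^2 = 2.3×10⁻³⁴ / (2.5×10⁻²)^3 = 1.5×10⁻²⁹
s = 1.9×10⁻¹⁵ mol L⁻¹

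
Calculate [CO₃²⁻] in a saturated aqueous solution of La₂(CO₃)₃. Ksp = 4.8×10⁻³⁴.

2.6×10⁻⁷ M

La₂(CO₃)₃(s) ⇌ 2 La³⁺(aq) + 3 CO₃²⁻(aq)
Let s be the molar solubility. Then [La³⁺] = 2s and [CO₃²⁻] = 3s.
Ksp = [La³⁺]^2[CO₃²⁻]^3 = (2s)^2 · (3s)^3 = 108s^5 = 4.8×10⁻³⁴
s = 8.5×10⁻⁸ mol/L
[CO₃²⁻] = 3s = 2.6×10⁻⁷ mol/L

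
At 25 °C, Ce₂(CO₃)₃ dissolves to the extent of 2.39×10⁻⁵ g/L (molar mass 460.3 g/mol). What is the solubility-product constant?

Ksp = 4.08×10⁻³⁵

s = (2.39×10⁻⁵ g L⁻¹)/(460.3 g mol⁻¹) = 5.1923×10⁻⁸ M
Ce₂(CO₃)₃(s) ⇌ 2 Ce³⁺(aq) + 3 CO₃²⁻(aq)
With molar solubility s: [Ce³⁺] = 2s, [CO₃²⁻] = 3s.
Ksp = [Ce³⁺]^2[CO₃²⁻]^3 = (2s)^2 · (3s)^3 = 108s^5
Ksp = 108 × (5.1923×10⁻⁸)^5 = 4.08×10⁻³⁵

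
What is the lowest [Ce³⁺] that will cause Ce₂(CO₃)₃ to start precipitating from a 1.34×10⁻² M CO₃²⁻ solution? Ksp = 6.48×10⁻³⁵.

5.19×10⁻¹⁵ M

The threshold for precipitation is Q = Ksp.
Ce₂(CO₃)₃(s) ⇌ 2 Ce³⁺(aq) + 3 CO₃²⁻(aq)
Ksp = [Ce³⁺]^2[CO₃²⁻]^3 = [Ce³⁺]^2(1.34×10⁻²)^3
[Ce³⁺]^2 = 6.48×10⁻³⁵ / (1.34×10⁻²)^3 = 2.69×10⁻²⁹
[Ce³⁺] = 5.19×10⁻¹⁵ M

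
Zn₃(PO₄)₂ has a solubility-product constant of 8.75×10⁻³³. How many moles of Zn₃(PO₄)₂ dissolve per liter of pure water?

Zn₃(PO₄)₂(s) ⇌ 3 Zn²⁺(aq) + 2 PO₄³⁻(aq)
Call the molar solubility s, so that [Zn²⁺] = 3s and [PO₄³⁻] = 2s.
Ksp = [Zn²⁺]^3[PO₄³⁻]^2 = (3s)^3 · (2s)^2 = 108s^5
108s^5 = 8.75×10⁻³³  ⇒  s^5 = 8.10×10⁻³⁵
s = (8.10×10⁻³⁵)^(1/5) = 1.52×10⁻⁷ mol/L

1.52×10⁻⁷ M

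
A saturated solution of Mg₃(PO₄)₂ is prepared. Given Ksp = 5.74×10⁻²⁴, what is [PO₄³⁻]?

Mg₃(PO₄)₂(s) ⇌ 3 Mg²⁺(aq) + 2 PO₄³⁻(aq)
For each mole of Mg₃(PO₄)₂ that dissolves per liter, [Mg²⁺] = 3s and [PO₄³⁻] = 2s; let s denote this solubility.
Ksp = [Mg²⁺]^3[PO₄³⁻]^2 = (3s)^3 · (2s)^2 = 108s^5 = 5.74×10⁻²⁴
s = 8.81×10⁻⁶ mol/L
[PO₄³⁻] = 2s = 1.76×10⁻⁵ mol/L

1.76×10⁻⁵ M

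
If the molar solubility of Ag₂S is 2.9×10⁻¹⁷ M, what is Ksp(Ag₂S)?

Ksp = 9.8×10⁻⁵⁰

Ag₂S(s) ⇌ 2 Ag⁺(aq) + S²⁻(aq)
Call the molar solubility s, so that [Ag⁺] = 2s and [S²⁻] = s.
Ksp = [Ag⁺]^2[S²⁻] = (2s)^2 · s = 4s^3
Ksp = 4 × (2.9×10⁻¹⁷)^3 = 9.8×10⁻⁵⁰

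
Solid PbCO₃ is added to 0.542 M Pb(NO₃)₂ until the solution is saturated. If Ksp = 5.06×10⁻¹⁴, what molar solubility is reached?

9.34×10⁻¹⁴ M

PbCO₃(s) ⇌ Pb²⁺(aq) + CO₃²⁻(aq)
Let s be the solubility of PbCO₃ here. The common ion gives [Pb²⁺] ≈ 0.542 M, and [CO₃²⁻] = s.
Ksp = [Pb²⁺][CO₃²⁻] = (0.542)s
s = 5.06×10⁻¹⁴ / (0.542) = 9.34×10⁻¹⁴
s = 9.34×10⁻¹⁴ M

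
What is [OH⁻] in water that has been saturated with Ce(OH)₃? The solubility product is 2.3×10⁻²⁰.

Ce(OH)₃(s) ⇌ Ce³⁺(aq) + 3 OH⁻(aq)
Let s be the molar solubility. Then [Ce³⁺] = s and [OH⁻] = 3s.
Ksp = [Ce³⁺][OH⁻]^3 = s · (3s)^3 = 27s^4 = 2.3×10⁻²⁰
s = 5.4×10⁻⁶ mol/L
[OH⁻] = 3s = 1.6×10⁻⁵ mol/L

1.6×10⁻⁵ M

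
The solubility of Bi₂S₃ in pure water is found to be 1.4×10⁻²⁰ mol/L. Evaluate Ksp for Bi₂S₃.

Ksp = 5.8×10⁻⁹⁸

Bi₂S₃(s) ⇌ 2 Bi³⁺(aq) + 3 S²⁻(aq)
With molar solubility s: [Bi³⁺] = 2s, [S²⁻] = 3s.
Ksp = [Bi³⁺]^2[S²⁻]^3 = (2s)^2 · (3s)^3 = 108s^5
Ksp = 108 × (1.4×10⁻²⁰)^5 = 5.8×10⁻⁹⁸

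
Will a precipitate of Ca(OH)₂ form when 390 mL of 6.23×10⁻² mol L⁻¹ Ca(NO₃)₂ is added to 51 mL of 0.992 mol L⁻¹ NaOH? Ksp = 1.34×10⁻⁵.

Yes

After mixing, V = 390 mL + 51 mL = 441 mL.
[Ca²⁺] = (6.23×10⁻²)(390)/441 = 5.51×10⁻² mol L⁻¹
[OH⁻] = (0.992)(51)/441 = 0.115 mol L⁻¹
Q = [Ca²⁺][OH⁻]^2 = 7.25×10⁻⁴
Because Q > Ksp (7.25×10⁻⁴ vs 1.34×10⁻⁵), a precipitate of Ca(OH)₂ forms.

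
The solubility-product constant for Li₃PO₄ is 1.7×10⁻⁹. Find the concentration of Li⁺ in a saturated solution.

Li₃PO₄(s) ⇌ 3 Li⁺(aq) + PO₄³⁻(aq)
For each mole of Li₃PO₄ that dissolves per liter, [Li⁺] = 3s and [PO₄³⁻] = s; let s denote this solubility.
Ksp = [Li⁺]^3[PO₄³⁻] = (3s)^3 · s = 27s^4 = 1.7×10⁻⁹
s = 2.8×10⁻³ mol/L
[Li⁺] = 3s = 8.5×10⁻³ mol/L

8.5×10⁻³ M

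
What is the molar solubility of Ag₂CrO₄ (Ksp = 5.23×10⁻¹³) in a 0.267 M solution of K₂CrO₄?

7.00×10⁻⁷ M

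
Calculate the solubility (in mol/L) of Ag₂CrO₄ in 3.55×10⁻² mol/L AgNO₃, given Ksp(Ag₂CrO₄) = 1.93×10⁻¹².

Ag₂CrO₄(s) ⇌ 2 Ag⁺(aq) + CrO₄²⁻(aq)
Ag⁺ is already present at 3.55×10⁻² mol/L. If s mol/L of Ag₂CrO₄ dissolves, [CrO₄²⁻] = s while [Ag⁺] ≈ 3.55×10⁻² mol/L.
Ksp = [Ag⁺]^2[CrO₄²⁻] = (3.55×10⁻²)^2s
s = 1.93×10⁻¹² / (3.55×10⁻²)^2 = 1.53×10⁻⁹
s = 1.53×10⁻⁹ mol/L

1.53×10⁻⁹ M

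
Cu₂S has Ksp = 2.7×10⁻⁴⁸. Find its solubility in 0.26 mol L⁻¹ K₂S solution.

1.6×10⁻²⁴ M

Cu₂S(s) ⇌ 2 Cu⁺(aq) + S²⁻(aq)
Let s be the solubility of Cu₂S here. The common ion gives [S²⁻] ≈ 0.26 mol L⁻¹, and [Cu⁺] = 2s.
Ksp = [Cu⁺]^2[S²⁻] = (2s)^2(0.26)
(2s)^2 = 2.7×10⁻⁴⁸ / (0.26) = 1.0×10⁻⁴⁷
s = 1.6×10⁻²⁴ mol L⁻¹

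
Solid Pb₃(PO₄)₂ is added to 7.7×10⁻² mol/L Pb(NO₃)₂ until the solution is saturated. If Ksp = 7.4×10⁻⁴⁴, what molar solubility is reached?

Pb₃(PO₄)₂(s) ⇌ 3 Pb²⁺(aq) + 2 PO₄³⁻(aq)
The solution already contains Pb²⁺ at 7.7×10⁻² mol/L. Let s be the molar solubility of Pb₃(PO₄)₂.
[Pb²⁺] ≈ 7.7×10⁻² mol/L (common ion dominates); [PO₄³⁻] = 2s.
Ksp = [Pb²⁺]^3[PO₄³⁻]^2 = (7.7×10⁻²)^3(2s)^2
(2s)^2 = 7.4×10⁻⁴⁴ / (7.7×10⁻²)^3 = 1.6×10⁻⁴⁰
s = 6.4×10⁻²¹ mol/L

6.4×10⁻²¹ M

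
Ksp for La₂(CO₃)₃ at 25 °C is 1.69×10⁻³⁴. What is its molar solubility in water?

6.90×10⁻⁸ M

La₂(CO₃)₃(s) ⇌ 2 La³⁺(aq) + 3 CO₃²⁻(aq)
If s mol/L of La₂(CO₃)₃ dissolves, [La³⁺] = 2s and [CO₃²⁻] = 3s.
Ksp = [La³⁺]^2[CO₃²⁻]^3 = (2s)^2 · (3s)^3 = 108s^5
108s^5 = 1.69×10⁻³⁴  ⇒  s^5 = 1.56×10⁻³⁶
s = (1.56×10⁻³⁶)^(1/5) = 6.90×10⁻⁸ M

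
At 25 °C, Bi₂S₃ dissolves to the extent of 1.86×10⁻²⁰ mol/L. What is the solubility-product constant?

Bi₂S₃(s) ⇌ 2 Bi³⁺(aq) + 3 S²⁻(aq)
With molar solubility s: [Bi³⁺] = 2s, [S²⁻] = 3s.
Ksp = [Bi³⁺]^2[S²⁻]^3 = (2s)^2 · (3s)^3 = 108s^5
Ksp = 108 × (1.86×10⁻²⁰)^5 = 2.40×10⁻⁹⁷

Ksp = 2.40×10⁻⁹⁷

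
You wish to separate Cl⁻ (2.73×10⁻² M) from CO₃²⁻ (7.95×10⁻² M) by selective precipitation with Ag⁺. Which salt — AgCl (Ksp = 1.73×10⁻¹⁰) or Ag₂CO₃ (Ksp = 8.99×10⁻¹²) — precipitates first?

AgCl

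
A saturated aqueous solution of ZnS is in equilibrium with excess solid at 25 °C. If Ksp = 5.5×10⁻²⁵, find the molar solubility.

7.4×10⁻¹³ M

ZnS(s) ⇌ Zn²⁺(aq) + S²⁻(aq)
Call the molar solubility s, so that [Zn²⁺] = s and [S²⁻] = s.
Ksp = [Zn²⁺][S²⁻] = s · s = s^2
s^2 = 5.5×10⁻²⁵
Taking the 2nd root, s = 7.4×10⁻¹³ M.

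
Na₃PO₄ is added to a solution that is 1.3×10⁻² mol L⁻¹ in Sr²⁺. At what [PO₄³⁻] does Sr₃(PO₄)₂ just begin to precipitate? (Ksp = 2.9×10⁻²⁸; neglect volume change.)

1.1×10⁻¹¹ M

A salt starts to precipitate once the ion product Q reaches its Ksp.
Sr₃(PO₄)₂(s) ⇌ 3 Sr²⁺(aq) + 2 PO₄³⁻(aq)
Ksp = [Sr²⁺]^3[PO₄³⁻]^2 = [PO₄³⁻]^2(1.3×10⁻²)^3
[PO₄³⁻]^2 = 2.9×10⁻²⁸ / (1.3×10⁻²)^3 = 1.3×10⁻²²
[PO₄³⁻] = 1.1×10⁻¹¹ mol L⁻¹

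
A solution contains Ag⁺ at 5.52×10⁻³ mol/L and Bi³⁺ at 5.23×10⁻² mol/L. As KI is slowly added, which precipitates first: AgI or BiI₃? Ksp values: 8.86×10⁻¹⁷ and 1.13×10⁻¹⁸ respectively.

AgI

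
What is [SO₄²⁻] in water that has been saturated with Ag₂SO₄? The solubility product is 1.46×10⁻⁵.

Ag₂SO₄(s) ⇌ 2 Ag⁺(aq) + SO₄²⁻(aq)
For each mole of Ag₂SO₄ that dissolves per liter, [Ag⁺] = 2s and [SO₄²⁻] = s; let s denote this solubility.
Ksp = [Ag⁺]^2[SO₄²⁻] = (2s)^2 · s = 4s^3 = 1.46×10⁻⁵
s = 1.54×10⁻² mol/L
[SO₄²⁻] = s = 1.54×10⁻² mol/L

1.54×10⁻² M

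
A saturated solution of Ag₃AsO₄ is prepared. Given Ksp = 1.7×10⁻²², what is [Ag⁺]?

Ag₃AsO₄(s) ⇌ 3 Ag⁺(aq) + AsO₄³⁻(aq)
Let s be the molar solubility. Then [Ag⁺] = 3s and [AsO₄³⁻] = s.
Ksp = [Ag⁺]^3[AsO₄³⁻] = (3s)^3 · s = 27s^4 = 1.7×10⁻²²
s = 1.6×10⁻⁶ M
[Ag⁺] = 3s = 4.8×10⁻⁶ M

4.8×10⁻⁶ M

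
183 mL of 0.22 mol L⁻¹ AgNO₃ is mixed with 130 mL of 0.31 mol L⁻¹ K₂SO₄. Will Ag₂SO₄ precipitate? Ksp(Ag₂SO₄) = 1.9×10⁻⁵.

Yes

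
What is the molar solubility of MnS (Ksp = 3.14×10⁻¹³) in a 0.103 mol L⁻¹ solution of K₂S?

3.05×10⁻¹² M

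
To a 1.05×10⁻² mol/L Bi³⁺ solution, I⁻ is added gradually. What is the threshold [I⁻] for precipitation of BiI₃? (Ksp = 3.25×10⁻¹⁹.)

Precipitation of each salt begins when its ion product equals Ksp.
BiI₃(s) ⇌ Bi³⁺(aq) + 3 I⁻(aq)
Ksp = [Bi³⁺][I⁻]^3 = [I⁻]^3(1.05×10⁻²)
[I⁻]^3 = 3.25×10⁻¹⁹ / (1.05×10⁻²) = 3.10×10⁻¹⁷
[I⁻] = 3.14×10⁻⁶ mol/L

3.14×10⁻⁶ M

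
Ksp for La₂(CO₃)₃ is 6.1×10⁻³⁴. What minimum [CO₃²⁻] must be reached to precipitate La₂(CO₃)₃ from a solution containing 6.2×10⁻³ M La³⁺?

2.5×10⁻¹⁰ M

Precipitation begins when Q = Ksp.
La₂(CO₃)₃(s) ⇌ 2 La³⁺(aq) + 3 CO₃²⁻(aq)
Ksp = [La³⁺]^2[CO₃²⁻]^3 = [CO₃²⁻]^3(6.2×10⁻³)^2
[CO₃²⁻]^3 = 6.1×10⁻³⁴ / (6.2×10⁻³)^2 = 1.6×10⁻²⁹
[CO₃²⁻] = 2.5×10⁻¹⁰ M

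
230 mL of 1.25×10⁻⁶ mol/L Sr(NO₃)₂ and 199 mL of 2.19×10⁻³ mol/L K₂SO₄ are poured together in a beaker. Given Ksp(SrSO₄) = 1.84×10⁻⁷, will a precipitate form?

The combined volume is 429 mL.
[Sr²⁺] = (1.25×10⁻⁶)(230)/429 = 6.70×10⁻⁷ mol/L
[SO₄²⁻] = (2.19×10⁻³)(199)/429 = 1.02×10⁻³ mol/L
Q = [Sr²⁺][SO₄²⁻] = 6.81×10⁻¹⁰
Q < Ksp (6.81×10⁻¹⁰ vs 1.84×10⁻⁷); the solution remains unsaturated and no precipitate forms.

No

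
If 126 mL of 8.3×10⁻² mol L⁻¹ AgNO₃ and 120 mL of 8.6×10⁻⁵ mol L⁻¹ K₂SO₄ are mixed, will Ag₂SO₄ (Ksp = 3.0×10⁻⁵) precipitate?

No

The combined volume is 246 mL.
[Ag⁺] = (8.3×10⁻²)(126)/246 = 4.3×10⁻² mol L⁻¹
[SO₄²⁻] = (8.6×10⁻⁵)(120)/246 = 4.2×10⁻⁵ mol L⁻¹
Q = [Ag⁺]^2[SO₄²⁻] = 7.6×10⁻⁸
Q < Ksp (7.6×10⁻⁸ vs 3.0×10⁻⁵); the solution remains unsaturated and no precipitate forms.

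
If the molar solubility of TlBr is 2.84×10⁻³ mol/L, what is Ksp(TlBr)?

Ksp = 8.07×10⁻⁶

TlBr(s) ⇌ Tl⁺(aq) + Br⁻(aq)
If s mol/L of TlBr dissolves, [Tl⁺] = s and [Br⁻] = s.
Ksp = [Tl⁺][Br⁻] = s · s = s^2
Ksp = (2.84×10⁻³)^2 = 8.07×10⁻⁶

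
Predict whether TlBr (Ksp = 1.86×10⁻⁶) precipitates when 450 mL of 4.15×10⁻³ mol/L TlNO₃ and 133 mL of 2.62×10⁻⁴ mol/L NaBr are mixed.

No

Total volume after mixing = 450 + 133 = 583 mL.
[Tl⁺] = (4.15×10⁻³)(450)/583 = 3.20×10⁻³ mol/L
[Br⁻] = (2.62×10⁻⁴)(133)/583 = 5.98×10⁻⁵ mol/L
Q = [Tl⁺][Br⁻] = 1.91×10⁻⁷
Q < Ksp (1.91×10⁻⁷ vs 1.86×10⁻⁶); the solution remains unsaturated and no precipitate forms.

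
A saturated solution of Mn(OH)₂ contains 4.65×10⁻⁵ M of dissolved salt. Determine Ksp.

Ksp = 4.02×10⁻¹³

Mn(OH)₂(s) ⇌ Mn²⁺(aq) + 2 OH⁻(aq)
If s mol/L of Mn(OH)₂ dissolves, [Mn²⁺] = s and [OH⁻] = 2s.
Ksp = [Mn²⁺][OH⁻]^2 = s · (2s)^2 = 4s^3
Ksp = 4 × (4.65×10⁻⁵)^3 = 4.02×10⁻¹³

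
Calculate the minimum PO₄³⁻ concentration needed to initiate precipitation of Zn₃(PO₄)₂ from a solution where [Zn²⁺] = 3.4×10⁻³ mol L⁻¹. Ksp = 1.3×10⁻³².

5.8×10⁻¹³ M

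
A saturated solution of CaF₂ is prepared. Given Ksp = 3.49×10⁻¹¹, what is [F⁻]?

CaF₂(s) ⇌ Ca²⁺(aq) + 2 F⁻(aq)
If s mol/L of CaF₂ dissolves, [Ca²⁺] = s and [F⁻] = 2s.
Ksp = [Ca²⁺][F⁻]^2 = s · (2s)^2 = 4s^3 = 3.49×10⁻¹¹
s = 2.06×10⁻⁴ mol L⁻¹
[F⁻] = 2s = 4.12×10⁻⁴ mol L⁻¹

4.12×10⁻⁴ M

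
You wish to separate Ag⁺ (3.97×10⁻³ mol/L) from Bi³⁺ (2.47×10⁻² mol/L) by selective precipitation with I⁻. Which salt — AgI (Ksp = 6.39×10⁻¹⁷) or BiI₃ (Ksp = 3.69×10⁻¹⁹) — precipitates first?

Each salt precipitates once Q = Ksp for that salt.
For AgI: [I⁻] = (Ksp/[Ag⁺]) = 1.61×10⁻¹⁴ mol/L
For BiI₃: [I⁻] = (Ksp/[Bi³⁺])^(1/3) = 2.46×10⁻⁶ mol/L
The smaller threshold [I⁻] is reached first, so AgI precipitates first.

AgI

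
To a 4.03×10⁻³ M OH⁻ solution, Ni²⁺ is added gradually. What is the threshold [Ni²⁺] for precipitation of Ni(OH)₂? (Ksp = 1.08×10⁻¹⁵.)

6.65×10⁻¹¹ M

Precipitation of each salt begins when its ion product equals Ksp.
Ni(OH)₂(s) ⇌ Ni²⁺(aq) + 2 OH⁻(aq)
Ksp = [Ni²⁺][OH⁻]^2 = [Ni²⁺](4.03×10⁻³)^2
[Ni²⁺] = 1.08×10⁻¹⁵ / (4.03×10⁻³)^2 = 6.65×10⁻¹¹
[Ni²⁺] = 6.65×10⁻¹¹ M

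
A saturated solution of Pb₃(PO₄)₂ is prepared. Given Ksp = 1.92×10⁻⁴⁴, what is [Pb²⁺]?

Pb₃(PO₄)₂(s) ⇌ 3 Pb²⁺(aq) + 2 PO₄³⁻(aq)
Let s be the molar solubility. Then [Pb²⁺] = 3s and [PO₄³⁻] = 2s.
Ksp = [Pb²⁺]^3[PO₄³⁻]^2 = (3s)^3 · (2s)^2 = 108s^5 = 1.92×10⁻⁴⁴
s = 7.08×10⁻¹⁰ M
[Pb²⁺] = 3s = 2.12×10⁻⁹ M

2.12×10⁻⁹ M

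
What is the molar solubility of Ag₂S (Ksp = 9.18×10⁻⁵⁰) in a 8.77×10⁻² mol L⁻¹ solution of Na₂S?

Ag₂S(s) ⇌ 2 Ag⁺(aq) + S²⁻(aq)
S²⁻ is already present at 8.77×10⁻² mol L⁻¹. If s mol/L of Ag₂S dissolves, [Ag⁺] = 2s while [S²⁻] ≈ 8.77×10⁻² mol L⁻¹.
Ksp = [Ag⁺]^2[S²⁻] = (2s)^2(8.77×10⁻²)
(2s)^2 = 9.18×10⁻⁵⁰ / (8.77×10⁻²) = 1.05×10⁻⁴⁸
s = 5.12×10⁻²⁵ mol L⁻¹

5.12×10⁻²⁵ M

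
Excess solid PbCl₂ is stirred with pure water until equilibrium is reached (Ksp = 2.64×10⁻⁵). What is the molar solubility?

PbCl₂(s) ⇌ Pb²⁺(aq) + 2 Cl⁻(aq)
If s mol/L of PbCl₂ dissolves, [Pb²⁺] = s and [Cl⁻] = 2s.
Ksp = [Pb²⁺][Cl⁻]^2 = s · (2s)^2 = 4s^3
4s^3 = 2.64×10⁻⁵  ⇒  s^3 = 6.60×10⁻⁶
Taking the 3rd root, s = 1.88×10⁻² mol/L.

1.88×10⁻² M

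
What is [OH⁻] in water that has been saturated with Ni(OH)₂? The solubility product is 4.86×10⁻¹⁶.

9.91×10⁻⁶ M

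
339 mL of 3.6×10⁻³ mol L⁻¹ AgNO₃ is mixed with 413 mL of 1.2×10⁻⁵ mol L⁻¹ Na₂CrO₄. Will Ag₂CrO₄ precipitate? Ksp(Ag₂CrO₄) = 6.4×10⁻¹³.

Yes

The combined volume is 752 mL.
[Ag⁺] = (3.6×10⁻³)(339)/752 = 1.6×10⁻³ mol L⁻¹
[CrO₄²⁻] = (1.2×10⁻⁵)(413)/752 = 6.6×10⁻⁶ mol L⁻¹
Q = [Ag⁺]^2[CrO₄²⁻] = 1.7×10⁻¹¹
Since Q (1.7×10⁻¹¹) exceeds Ksp (6.4×10⁻¹³), Ag₂CrO₄ will precipitate.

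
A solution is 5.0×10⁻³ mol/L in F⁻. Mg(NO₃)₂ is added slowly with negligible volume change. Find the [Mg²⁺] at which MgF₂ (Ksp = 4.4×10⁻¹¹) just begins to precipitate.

1.8×10⁻⁶ M

A salt starts to precipitate once the ion product Q reaches its Ksp.
MgF₂(s) ⇌ Mg²⁺(aq) + 2 F⁻(aq)
Ksp = [Mg²⁺][F⁻]^2 = [Mg²⁺](5.0×10⁻³)^2
[Mg²⁺] = 4.4×10⁻¹¹ / (5.0×10⁻³)^2 = 1.8×10⁻⁶
[Mg²⁺] = 1.8×10⁻⁶ mol/L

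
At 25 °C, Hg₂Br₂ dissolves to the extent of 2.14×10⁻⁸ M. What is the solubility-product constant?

Hg₂Br₂(s) ⇌ Hg₂²⁺(aq) + 2 Br⁻(aq)
With molar solubility s: [Hg₂²⁺] = s, [Br⁻] = 2s.
Ksp = [Hg₂²⁺][Br⁻]^2 = s · (2s)^2 = 4s^3
Ksp = 4 × (2.14×10⁻⁸)^3 = 3.92×10⁻²³

Ksp = 3.92×10⁻²³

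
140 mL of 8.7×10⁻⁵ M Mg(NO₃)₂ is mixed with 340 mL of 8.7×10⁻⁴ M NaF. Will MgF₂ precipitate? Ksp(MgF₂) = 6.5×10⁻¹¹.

Total volume after mixing = 140 + 340 = 480 mL.
[Mg²⁺] = (8.7×10⁻⁵)(140)/480 = 2.5×10⁻⁵ M
[F⁻] = (8.7×10⁻⁴)(340)/480 = 6.2×10⁻⁴ M
Q = [Mg²⁺][F⁻]^2 = 9.6×10⁻¹²
Since Q (9.6×10⁻¹²) is less than Ksp (6.5×10⁻¹¹), no MgF₂ precipitates.

No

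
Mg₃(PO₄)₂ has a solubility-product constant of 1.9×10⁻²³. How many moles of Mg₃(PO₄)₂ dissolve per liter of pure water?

Mg₃(PO₄)₂(s) ⇌ 3 Mg²⁺(aq) + 2 PO₄³⁻(aq)
Let s be the molar solubility. Then [Mg²⁺] = 3s and [PO₄³⁻] = 2s.
Ksp = [Mg²⁺]^3[PO₄³⁻]^2 = (3s)^3 · (2s)^2 = 108s^5
108s^5 = 1.9×10⁻²³  ⇒  s^5 = 1.8×10⁻²⁵
Taking the 5th root, s = 1.1×10⁻⁵ mol L⁻¹.

1.1×10⁻⁵ M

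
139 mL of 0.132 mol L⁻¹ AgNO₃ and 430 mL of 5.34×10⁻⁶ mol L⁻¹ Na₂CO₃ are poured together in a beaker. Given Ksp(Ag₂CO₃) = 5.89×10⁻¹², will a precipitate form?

Yes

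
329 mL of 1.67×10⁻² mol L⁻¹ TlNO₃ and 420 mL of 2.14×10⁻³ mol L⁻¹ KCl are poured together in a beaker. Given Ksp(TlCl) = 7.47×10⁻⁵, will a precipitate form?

After mixing, V = 329 mL + 420 mL = 749 mL.
[Tl⁺] = (1.67×10⁻²)(329)/749 = 7.34×10⁻³ mol L⁻¹
[Cl⁻] = (2.14×10⁻³)(420)/749 = 1.20×10⁻³ mol L⁻¹
Q = [Tl⁺][Cl⁻] = 8.80×10⁻⁶
Q < Ksp (8.80×10⁻⁶ vs 7.47×10⁻⁵); the solution remains unsaturated and no precipitate forms.

No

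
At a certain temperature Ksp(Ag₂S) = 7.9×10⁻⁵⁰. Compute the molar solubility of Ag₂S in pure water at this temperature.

2.7×10⁻¹⁷ M

Ag₂S(s) ⇌ 2 Ag⁺(aq) + S²⁻(aq)
Call the molar solubility s, so that [Ag⁺] = 2s and [S²⁻] = s.
Ksp = [Ag⁺]^2[S²⁻] = (2s)^2 · s = 4s^3
4s^3 = 7.9×10⁻⁵⁰  ⇒  s^3 = 2.0×10⁻⁵⁰
s = (2.0×10⁻⁵⁰)^(1/3) = 2.7×10⁻¹⁷ mol L⁻¹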